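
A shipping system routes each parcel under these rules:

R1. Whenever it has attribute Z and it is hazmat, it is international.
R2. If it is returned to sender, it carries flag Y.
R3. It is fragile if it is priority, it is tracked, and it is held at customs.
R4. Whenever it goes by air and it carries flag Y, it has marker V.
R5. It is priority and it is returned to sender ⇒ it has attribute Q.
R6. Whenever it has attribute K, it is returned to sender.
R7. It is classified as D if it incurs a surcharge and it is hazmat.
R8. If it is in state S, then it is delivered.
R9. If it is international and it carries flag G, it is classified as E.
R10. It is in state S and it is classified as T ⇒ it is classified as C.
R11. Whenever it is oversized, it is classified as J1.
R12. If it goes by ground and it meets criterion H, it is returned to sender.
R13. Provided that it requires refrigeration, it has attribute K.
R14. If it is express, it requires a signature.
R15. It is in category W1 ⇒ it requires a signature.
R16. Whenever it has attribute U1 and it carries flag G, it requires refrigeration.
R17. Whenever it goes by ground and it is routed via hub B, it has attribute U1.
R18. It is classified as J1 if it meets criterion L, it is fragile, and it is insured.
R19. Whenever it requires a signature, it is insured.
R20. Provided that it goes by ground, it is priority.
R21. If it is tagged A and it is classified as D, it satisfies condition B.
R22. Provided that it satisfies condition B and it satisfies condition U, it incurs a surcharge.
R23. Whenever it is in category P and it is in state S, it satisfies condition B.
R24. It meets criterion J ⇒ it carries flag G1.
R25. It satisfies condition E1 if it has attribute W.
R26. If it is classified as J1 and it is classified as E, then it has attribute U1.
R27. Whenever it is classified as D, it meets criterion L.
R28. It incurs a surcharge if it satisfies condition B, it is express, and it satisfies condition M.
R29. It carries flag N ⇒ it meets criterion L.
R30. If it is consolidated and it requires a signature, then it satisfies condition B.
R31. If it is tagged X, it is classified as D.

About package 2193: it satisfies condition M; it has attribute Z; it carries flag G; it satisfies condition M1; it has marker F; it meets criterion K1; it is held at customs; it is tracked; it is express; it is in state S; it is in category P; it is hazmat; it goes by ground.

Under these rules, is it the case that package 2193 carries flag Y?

Yes

By R1 (it has attribute Z, it is hazmat): it is international.
By R9 (it is international, it carries flag G): it is classified as E.
By R14 (it is express): it requires a signature.
By R19 (it requires a signature): it is insured.
By R20 (it goes by ground): it is priority.
By R23 (it is in category P, it is in state S): it satisfies condition B.
By R28 (it satisfies condition B, it is express, it satisfies condition M): it incurs a surcharge.
By R3 (it is priority, it is tracked, it is held at customs): it is fragile.
By R7 (it incurs a surcharge, it is hazmat): it is classified as D.
By R27 (it is classified as D): it meets criterion L.
By R18 (it meets criterion L, it is fragile, it is insured): it is classified as J1.
By R26 (it is classified as J1, it is classified as E): it has attribute U1.
By R16 (it has attribute U1, it carries flag G): it requires refrigeration.
By R13 (it requires refrigeration): it has attribute K.
By R6 (it has attribute K): it is returned to sender.
By R2 (it is returned to sender): it carries flag Y.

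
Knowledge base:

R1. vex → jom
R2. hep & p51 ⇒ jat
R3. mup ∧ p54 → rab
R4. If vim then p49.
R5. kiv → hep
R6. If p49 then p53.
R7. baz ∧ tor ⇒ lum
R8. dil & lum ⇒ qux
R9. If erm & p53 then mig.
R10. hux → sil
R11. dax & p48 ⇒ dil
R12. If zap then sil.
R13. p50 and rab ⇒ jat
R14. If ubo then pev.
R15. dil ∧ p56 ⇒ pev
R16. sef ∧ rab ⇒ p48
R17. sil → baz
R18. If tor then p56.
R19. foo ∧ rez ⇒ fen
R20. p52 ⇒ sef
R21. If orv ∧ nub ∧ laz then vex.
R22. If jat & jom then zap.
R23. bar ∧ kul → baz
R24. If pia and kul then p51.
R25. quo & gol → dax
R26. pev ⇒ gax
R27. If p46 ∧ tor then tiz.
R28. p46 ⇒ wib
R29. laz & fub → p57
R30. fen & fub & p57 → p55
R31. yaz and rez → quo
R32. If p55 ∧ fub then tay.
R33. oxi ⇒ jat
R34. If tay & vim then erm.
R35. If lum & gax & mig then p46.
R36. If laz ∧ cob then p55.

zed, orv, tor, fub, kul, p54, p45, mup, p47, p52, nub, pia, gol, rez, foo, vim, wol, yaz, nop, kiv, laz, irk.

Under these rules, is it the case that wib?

rab  (by R3: mup, p54)
p49  (by R4: vim)
hep  (by R5: kiv)
p53  (by R6: p49)
p56  (by R18: tor)
fen  (by R19: foo, rez)
sef  (by R20: p52)
vex  (by R21: orv, nub, laz)
p51  (by R24: pia, kul)
p57  (by R29: laz, fub)
p55  (by R30: fen, fub, p57)
quo  (by R31: yaz, rez)
tay  (by R32: p55, fub)
erm  (by R34: tay, vim)
jom  (by R1: vex)
jat  (by R2: hep, p51)
mig  (by R9: erm, p53)
p48  (by R16: sef, rab)
zap  (by R22: jat, jom)
dax  (by R25: quo, gol)
dil  (by R11: dax, p48)
sil  (by R12: zap)
pev  (by R15: dil, p56)
baz  (by R17: sil)
gax  (by R26: pev)
lum  (by R7: baz, tor)
p46  (by R35: lum, gax, mig)
wib  (by R28: p46)

Yes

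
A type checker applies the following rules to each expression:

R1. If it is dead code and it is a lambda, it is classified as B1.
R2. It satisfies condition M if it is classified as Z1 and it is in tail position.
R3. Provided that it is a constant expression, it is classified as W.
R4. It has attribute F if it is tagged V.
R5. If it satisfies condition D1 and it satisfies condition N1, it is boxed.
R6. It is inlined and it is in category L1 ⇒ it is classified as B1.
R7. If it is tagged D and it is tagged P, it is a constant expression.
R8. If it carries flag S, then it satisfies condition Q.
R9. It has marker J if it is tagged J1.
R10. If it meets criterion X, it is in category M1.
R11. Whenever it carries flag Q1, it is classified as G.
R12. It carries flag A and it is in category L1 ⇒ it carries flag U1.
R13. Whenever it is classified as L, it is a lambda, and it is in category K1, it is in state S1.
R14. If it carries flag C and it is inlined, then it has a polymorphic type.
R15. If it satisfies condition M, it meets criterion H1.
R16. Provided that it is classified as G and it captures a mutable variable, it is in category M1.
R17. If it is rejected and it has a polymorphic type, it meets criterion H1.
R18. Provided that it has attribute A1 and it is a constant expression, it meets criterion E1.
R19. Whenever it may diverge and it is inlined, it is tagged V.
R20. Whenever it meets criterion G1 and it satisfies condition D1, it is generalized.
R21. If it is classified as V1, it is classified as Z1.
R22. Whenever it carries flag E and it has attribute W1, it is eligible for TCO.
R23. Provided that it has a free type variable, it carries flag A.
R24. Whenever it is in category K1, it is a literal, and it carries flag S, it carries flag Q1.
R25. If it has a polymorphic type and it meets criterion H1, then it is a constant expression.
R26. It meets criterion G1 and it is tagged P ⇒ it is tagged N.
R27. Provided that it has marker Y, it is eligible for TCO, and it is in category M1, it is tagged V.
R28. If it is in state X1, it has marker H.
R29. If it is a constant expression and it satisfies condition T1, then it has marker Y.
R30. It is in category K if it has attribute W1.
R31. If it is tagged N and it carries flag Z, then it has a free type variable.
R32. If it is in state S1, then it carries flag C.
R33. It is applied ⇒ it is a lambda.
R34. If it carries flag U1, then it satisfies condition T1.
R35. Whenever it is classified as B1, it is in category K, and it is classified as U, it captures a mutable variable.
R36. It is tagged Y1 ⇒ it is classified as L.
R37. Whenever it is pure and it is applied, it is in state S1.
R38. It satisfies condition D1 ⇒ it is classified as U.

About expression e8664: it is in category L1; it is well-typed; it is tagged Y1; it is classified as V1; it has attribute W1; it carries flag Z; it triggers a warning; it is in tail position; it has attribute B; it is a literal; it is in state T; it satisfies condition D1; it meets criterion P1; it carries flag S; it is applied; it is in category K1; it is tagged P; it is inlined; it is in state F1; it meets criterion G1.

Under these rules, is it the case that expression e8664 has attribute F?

Forward chaining from the given facts derives: is classified as B1, satisfies condition Q, is generalized, is classified as Z1, carries flag Q1, is tagged N, is in category K, has a free type variable, is a lambda, is classified as L, is classified as U, satisfies condition M, is classified as G, is in state S1, meets criterion H1, carries flag A, carries flag C, captures a mutable variable, carries flag U1, has a polymorphic type, is in category M1, is a constant expression, satisfies condition T1, is classified as W, has marker Y.
The only rule concluding "it has attribute F" is R4, which needs "it is tagged V"; that is never established.

No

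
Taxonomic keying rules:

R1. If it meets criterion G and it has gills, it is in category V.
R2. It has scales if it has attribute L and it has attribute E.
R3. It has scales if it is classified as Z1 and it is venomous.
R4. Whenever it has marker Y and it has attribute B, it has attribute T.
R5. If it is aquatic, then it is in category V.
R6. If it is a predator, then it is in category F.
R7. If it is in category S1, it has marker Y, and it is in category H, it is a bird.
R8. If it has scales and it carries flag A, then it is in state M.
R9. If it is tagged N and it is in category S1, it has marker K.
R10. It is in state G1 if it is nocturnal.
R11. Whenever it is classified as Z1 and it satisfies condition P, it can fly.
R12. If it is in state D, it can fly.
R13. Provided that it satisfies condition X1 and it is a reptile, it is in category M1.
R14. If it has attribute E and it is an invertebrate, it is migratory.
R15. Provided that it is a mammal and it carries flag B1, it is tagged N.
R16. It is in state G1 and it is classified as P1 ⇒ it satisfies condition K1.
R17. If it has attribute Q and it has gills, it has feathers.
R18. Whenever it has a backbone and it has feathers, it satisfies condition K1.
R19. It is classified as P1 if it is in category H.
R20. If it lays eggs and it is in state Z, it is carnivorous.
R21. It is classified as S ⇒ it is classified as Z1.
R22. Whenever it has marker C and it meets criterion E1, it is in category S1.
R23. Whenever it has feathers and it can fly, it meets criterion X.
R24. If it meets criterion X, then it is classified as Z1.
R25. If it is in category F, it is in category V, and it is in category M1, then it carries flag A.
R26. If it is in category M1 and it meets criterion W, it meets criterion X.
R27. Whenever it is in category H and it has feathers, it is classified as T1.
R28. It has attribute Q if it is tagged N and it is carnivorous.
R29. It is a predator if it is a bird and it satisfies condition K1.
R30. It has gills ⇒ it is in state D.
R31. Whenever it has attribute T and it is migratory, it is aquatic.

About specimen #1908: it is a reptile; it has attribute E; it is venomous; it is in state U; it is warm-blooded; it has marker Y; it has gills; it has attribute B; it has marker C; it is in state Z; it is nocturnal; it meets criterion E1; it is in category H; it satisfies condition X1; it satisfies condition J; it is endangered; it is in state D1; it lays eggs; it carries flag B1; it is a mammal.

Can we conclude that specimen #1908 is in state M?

Forward chaining from the given facts derives: has attribute T, is in state G1, is in category M1, is tagged N, is classified as P1, is carnivorous, is in category S1, has attribute Q, is in state D, is a bird, has marker K, can fly, satisfies condition K1, has feathers, meets criterion X, is classified as Z1, is classified as T1, is a predator, has scales, is in category F.
The only rule concluding "it is in state M" is R8, which needs "it carries flag A"; that is never established.

No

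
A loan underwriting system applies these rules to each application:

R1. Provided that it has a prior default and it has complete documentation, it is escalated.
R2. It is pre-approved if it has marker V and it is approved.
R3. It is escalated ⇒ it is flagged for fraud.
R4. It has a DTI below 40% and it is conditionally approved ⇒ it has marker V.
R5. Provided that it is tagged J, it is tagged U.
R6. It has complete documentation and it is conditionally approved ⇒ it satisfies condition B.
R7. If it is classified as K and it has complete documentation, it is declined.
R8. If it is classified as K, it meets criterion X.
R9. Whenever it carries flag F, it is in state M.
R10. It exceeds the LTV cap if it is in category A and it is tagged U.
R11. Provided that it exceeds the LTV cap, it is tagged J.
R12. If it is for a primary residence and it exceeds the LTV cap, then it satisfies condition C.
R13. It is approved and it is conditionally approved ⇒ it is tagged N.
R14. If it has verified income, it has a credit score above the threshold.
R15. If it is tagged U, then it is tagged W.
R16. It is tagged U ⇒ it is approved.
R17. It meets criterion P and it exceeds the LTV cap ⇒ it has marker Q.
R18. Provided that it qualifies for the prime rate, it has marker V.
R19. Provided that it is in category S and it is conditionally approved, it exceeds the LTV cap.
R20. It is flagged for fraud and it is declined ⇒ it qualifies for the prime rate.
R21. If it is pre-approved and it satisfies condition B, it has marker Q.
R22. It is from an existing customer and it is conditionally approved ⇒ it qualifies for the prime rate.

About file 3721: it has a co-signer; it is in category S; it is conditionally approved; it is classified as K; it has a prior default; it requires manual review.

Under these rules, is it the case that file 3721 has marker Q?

No

Forward chaining from the given facts derives: meets criterion X, exceeds the LTV cap, is tagged J, is tagged U, is tagged W, is approved, is tagged N.
Rules concluding "it has marker Q": R17 needs "it meets criterion P"; R21 needs "it is pre-approved" — none of these are established.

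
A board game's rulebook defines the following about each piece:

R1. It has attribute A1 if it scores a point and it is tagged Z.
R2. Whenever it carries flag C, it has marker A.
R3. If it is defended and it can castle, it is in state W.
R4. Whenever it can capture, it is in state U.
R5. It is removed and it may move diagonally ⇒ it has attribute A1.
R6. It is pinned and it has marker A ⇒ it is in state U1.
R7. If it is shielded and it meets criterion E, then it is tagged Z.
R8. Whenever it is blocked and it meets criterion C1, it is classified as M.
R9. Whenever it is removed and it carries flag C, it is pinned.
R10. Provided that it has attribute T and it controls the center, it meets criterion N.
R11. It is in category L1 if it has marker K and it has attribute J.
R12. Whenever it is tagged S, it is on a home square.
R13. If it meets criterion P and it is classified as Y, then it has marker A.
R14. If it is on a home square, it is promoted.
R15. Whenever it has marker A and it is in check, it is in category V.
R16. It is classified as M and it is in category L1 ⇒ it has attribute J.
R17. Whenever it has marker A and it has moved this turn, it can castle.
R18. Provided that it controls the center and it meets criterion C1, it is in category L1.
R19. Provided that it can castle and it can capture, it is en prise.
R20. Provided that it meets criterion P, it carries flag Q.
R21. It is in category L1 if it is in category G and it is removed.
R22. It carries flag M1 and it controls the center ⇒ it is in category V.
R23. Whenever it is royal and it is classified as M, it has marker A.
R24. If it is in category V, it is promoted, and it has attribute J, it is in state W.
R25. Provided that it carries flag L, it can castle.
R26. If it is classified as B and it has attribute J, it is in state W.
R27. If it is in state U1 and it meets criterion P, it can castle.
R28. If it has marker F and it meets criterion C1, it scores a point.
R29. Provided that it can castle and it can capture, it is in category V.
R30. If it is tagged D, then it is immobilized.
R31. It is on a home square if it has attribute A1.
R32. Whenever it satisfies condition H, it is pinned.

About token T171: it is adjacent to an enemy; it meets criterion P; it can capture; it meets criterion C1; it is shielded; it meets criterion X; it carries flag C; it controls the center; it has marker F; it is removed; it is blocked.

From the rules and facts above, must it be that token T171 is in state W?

No

Forward chaining from the given facts derives: has marker A, is in state U, is classified as M, is pinned, is in category L1, carries flag Q, scores a point, is in state U1, has attribute J, can castle, is in category V, is en prise.
Rules concluding "it is in state W": R3 needs "it is defended"; R24 needs "it is promoted"; R26 needs "it is classified as B" — none of these are established.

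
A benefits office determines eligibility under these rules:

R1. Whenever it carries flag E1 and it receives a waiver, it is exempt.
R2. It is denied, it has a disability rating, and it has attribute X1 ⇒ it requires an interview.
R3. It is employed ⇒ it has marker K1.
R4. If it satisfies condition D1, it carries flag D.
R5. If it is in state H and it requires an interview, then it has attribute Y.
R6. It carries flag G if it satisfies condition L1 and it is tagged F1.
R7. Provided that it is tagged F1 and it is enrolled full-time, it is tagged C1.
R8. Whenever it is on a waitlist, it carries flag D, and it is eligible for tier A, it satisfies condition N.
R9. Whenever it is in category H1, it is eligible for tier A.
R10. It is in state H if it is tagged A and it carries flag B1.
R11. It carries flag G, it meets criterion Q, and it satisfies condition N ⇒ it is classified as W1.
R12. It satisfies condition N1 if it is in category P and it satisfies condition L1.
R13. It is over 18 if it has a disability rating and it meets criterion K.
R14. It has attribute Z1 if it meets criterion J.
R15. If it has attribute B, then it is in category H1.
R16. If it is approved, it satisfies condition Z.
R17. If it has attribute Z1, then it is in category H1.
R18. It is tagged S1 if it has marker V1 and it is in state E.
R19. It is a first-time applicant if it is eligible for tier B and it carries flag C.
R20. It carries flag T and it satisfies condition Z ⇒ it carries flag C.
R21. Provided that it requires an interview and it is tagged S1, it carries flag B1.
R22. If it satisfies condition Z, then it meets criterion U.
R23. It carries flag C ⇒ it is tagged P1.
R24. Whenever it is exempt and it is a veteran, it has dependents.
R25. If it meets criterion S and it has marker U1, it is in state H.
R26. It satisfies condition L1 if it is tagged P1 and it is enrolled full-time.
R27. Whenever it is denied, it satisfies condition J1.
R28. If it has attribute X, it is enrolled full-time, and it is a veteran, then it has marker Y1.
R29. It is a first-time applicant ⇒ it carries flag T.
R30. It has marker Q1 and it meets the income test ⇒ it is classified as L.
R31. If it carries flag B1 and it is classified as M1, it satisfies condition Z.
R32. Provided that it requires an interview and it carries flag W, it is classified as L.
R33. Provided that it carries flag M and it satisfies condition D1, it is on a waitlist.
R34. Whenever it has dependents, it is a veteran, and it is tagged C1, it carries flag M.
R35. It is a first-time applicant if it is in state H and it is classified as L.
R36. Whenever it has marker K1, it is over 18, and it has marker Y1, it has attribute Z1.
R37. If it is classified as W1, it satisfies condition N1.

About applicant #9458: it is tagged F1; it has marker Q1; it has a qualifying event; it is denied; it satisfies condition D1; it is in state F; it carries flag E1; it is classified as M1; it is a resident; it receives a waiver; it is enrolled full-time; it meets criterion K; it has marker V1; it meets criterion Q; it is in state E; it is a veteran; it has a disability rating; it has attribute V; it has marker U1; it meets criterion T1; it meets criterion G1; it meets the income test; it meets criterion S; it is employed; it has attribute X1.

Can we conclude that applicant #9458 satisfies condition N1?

Forward chaining from the given facts derives: is exempt, requires an interview, has marker K1, carries flag D, is tagged C1, is over 18, is tagged S1, carries flag B1, has dependents, is in state H, satisfies condition J1, is classified as L, satisfies condition Z, carries flag M, is a first-time applicant, has attribute Y, meets criterion U, carries flag T, is on a waitlist, carries flag C, is tagged P1, satisfies condition L1, carries flag G.
Rules concluding "it satisfies condition N1": R12 needs "it is in category P"; R37 needs "it is classified as W1" — none of these are established.

No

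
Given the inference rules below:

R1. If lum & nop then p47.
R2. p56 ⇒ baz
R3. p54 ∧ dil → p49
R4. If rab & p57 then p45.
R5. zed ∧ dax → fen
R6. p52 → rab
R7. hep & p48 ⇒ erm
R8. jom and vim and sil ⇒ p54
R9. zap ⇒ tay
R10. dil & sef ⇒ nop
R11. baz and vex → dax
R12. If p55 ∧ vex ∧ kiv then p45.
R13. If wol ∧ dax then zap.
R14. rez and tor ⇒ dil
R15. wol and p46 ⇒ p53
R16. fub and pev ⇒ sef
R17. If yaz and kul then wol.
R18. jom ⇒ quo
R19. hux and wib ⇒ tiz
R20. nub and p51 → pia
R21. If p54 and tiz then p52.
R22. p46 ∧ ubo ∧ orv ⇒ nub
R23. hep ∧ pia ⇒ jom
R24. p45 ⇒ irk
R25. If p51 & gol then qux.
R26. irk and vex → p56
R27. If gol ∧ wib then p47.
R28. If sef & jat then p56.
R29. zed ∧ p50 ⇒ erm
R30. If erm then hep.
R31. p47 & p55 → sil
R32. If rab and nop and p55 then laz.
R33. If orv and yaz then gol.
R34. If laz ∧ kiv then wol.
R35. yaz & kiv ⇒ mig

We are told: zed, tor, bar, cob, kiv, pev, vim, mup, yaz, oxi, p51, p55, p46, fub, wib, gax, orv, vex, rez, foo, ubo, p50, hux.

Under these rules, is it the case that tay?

Yes

p45  (by R12: p55, vex, kiv)
dil  (by R14: rez, tor)
sef  (by R16: fub, pev)
tiz  (by R19: hux, wib)
nub  (by R22: p46, ubo, orv)
irk  (by R24: p45)
p56  (by R26: irk, vex)
erm  (by R29: zed, p50)
hep  (by R30: erm)
gol  (by R33: orv, yaz)
baz  (by R2: p56)
nop  (by R10: dil, sef)
dax  (by R11: baz, vex)
pia  (by R20: nub, p51)
jom  (by R23: hep, pia)
p47  (by R27: gol, wib)
sil  (by R31: p47, p55)
p54  (by R8: jom, vim, sil)
p52  (by R21: p54, tiz)
rab  (by R6: p52)
laz  (by R32: rab, nop, p55)
wol  (by R34: laz, kiv)
zap  (by R13: wol, dax)
tay  (by R9: zap)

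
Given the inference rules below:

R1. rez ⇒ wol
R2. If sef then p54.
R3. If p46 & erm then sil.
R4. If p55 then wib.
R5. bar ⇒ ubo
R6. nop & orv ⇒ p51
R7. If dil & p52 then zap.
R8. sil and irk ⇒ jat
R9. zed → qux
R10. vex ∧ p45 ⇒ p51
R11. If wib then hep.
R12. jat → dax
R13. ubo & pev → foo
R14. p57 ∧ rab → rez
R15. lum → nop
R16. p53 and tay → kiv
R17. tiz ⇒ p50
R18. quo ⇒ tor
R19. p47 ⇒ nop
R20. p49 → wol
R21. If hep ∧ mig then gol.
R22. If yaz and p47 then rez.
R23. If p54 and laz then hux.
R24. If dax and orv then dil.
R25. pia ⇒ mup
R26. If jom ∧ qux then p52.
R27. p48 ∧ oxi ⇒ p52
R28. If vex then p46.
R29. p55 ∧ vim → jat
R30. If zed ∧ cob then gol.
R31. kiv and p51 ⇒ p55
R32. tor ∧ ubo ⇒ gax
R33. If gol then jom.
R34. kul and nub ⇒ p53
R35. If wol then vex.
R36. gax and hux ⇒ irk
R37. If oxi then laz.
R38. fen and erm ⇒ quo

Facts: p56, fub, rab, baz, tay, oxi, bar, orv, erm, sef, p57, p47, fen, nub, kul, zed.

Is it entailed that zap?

No

Forward chaining from the given facts derives: p54, ubo, qux, rez, nop, p53, laz, quo, wol, p51, kiv, tor, hux, p55, gax, vex, irk, wib, hep, p46, sil, jat, dax, dil.
The only rule concluding zap is R7, which needs p52; that is never established.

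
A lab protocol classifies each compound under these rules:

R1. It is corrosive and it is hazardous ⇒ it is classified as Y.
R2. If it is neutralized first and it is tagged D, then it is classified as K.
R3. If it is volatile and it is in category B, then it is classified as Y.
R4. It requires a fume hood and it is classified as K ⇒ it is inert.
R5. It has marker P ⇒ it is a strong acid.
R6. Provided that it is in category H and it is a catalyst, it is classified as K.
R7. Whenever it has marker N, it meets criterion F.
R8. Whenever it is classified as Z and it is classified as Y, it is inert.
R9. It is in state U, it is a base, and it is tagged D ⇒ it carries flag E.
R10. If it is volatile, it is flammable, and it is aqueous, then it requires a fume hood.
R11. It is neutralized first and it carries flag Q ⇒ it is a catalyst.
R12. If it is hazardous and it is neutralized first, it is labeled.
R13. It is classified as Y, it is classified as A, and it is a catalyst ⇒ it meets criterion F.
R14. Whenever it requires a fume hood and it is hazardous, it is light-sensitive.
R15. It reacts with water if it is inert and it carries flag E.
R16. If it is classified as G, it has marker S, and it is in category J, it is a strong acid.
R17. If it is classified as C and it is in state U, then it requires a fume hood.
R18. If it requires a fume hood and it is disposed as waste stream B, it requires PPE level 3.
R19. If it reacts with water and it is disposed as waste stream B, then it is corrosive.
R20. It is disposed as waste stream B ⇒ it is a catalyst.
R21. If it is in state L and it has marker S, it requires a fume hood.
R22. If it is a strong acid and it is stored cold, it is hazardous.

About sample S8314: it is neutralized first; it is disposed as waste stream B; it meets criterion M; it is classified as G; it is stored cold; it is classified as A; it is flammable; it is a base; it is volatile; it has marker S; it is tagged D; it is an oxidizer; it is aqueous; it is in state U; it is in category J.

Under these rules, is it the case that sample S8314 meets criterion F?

By R2 (it is neutralized first, it is tagged D): it is classified as K.
By R9 (it is in state U, it is a base, it is tagged D): it carries flag E.
By R10 (it is volatile, it is flammable, it is aqueous): it requires a fume hood.
By R16 (it is classified as G, it has marker S, it is in category J): it is a strong acid.
By R20 (it is disposed as waste stream B): it is a catalyst.
By R22 (it is a strong acid, it is stored cold): it is hazardous.
By R4 (it requires a fume hood, it is classified as K): it is inert.
By R15 (it is inert, it carries flag E): it reacts with water.
By R19 (it reacts with water, it is disposed as waste stream B): it is corrosive.
By R1 (it is corrosive, it is hazardous): it is classified as Y.
By R13 (it is classified as Y, it is classified as A, it is a catalyst): it meets criterion F.

Yes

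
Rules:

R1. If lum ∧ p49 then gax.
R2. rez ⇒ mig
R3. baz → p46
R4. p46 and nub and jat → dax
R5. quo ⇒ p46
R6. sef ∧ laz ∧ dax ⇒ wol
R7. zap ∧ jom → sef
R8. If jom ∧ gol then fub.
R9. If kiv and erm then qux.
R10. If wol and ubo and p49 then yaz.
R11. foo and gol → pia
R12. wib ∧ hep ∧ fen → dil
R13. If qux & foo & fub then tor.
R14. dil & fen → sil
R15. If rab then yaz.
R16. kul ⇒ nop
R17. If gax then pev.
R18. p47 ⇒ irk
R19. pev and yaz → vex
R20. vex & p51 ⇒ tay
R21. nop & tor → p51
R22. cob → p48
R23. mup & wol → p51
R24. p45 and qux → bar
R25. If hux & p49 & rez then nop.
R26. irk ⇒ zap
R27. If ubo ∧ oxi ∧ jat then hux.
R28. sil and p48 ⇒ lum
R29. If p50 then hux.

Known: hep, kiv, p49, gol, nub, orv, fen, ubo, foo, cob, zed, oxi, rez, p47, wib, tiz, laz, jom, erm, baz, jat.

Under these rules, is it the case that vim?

Forward chaining from the given facts derives: mig, p46, dax, fub, qux, pia, dil, tor, sil, irk, p48, zap, hux, lum, gax, sef, pev, nop, wol, yaz, vex, p51, tay.
No rule has vim as its conclusion, and it is not among the given facts.

No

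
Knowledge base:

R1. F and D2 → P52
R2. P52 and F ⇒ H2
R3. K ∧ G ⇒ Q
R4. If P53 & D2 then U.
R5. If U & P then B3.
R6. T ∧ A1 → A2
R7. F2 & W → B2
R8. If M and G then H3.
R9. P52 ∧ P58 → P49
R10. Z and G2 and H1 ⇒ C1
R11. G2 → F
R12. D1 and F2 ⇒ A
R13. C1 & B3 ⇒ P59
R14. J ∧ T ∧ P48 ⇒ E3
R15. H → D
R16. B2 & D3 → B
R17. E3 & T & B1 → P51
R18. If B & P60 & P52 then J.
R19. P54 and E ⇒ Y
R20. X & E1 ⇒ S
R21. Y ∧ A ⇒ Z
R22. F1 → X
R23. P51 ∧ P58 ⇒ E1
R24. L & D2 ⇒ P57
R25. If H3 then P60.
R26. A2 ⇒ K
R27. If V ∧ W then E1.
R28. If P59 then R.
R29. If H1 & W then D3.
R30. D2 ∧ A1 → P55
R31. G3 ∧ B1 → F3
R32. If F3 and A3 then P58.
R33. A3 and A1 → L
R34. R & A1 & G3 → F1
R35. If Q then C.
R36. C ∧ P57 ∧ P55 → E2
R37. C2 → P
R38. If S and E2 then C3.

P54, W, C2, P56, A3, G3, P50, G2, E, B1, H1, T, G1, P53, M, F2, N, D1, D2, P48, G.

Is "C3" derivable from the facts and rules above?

No

Forward chaining from the given facts derives: U, B2, H3, F, A, Y, Z, P60, D3, F3, P58, P, P52, H2, B3, P49, C1, P59, B, J, R, E3, P51, E1.
The only rule concluding C3 is R38, which needs S; that is never established.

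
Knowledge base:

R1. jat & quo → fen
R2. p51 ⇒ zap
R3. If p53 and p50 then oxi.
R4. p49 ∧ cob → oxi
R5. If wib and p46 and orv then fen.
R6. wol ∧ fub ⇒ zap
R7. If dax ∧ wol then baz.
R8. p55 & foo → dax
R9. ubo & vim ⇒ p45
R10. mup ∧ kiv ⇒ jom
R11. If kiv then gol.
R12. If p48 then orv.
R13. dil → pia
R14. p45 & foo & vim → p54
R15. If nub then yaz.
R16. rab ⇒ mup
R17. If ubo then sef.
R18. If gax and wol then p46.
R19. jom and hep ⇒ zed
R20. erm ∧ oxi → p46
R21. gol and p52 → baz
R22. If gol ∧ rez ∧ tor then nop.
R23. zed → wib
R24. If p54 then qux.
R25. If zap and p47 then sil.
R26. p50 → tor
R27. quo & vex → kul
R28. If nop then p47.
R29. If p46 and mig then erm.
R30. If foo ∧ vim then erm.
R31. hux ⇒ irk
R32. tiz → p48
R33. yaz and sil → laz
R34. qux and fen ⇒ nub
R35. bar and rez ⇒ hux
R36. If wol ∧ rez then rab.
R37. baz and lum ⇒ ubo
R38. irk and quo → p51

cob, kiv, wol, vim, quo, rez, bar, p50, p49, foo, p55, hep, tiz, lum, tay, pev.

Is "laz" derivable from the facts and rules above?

Yes

oxi  (by R4: p49, cob)
dax  (by R8: p55, foo)
gol  (by R11: kiv)
tor  (by R26: p50)
erm  (by R30: foo, vim)
p48  (by R32: tiz)
hux  (by R35: bar, rez)
rab  (by R36: wol, rez)
baz  (by R7: dax, wol)
orv  (by R12: p48)
mup  (by R16: rab)
p46  (by R20: erm, oxi)
nop  (by R22: gol, rez, tor)
p47  (by R28: nop)
irk  (by R31: hux)
ubo  (by R37: baz, lum)
p51  (by R38: irk, quo)
zap  (by R2: p51)
p45  (by R9: ubo, vim)
jom  (by R10: mup, kiv)
p54  (by R14: p45, foo, vim)
zed  (by R19: jom, hep)
wib  (by R23: zed)
qux  (by R24: p54)
sil  (by R25: zap, p47)
fen  (by R5: wib, p46, orv)
nub  (by R34: qux, fen)
yaz  (by R15: nub)
laz  (by R33: yaz, sil)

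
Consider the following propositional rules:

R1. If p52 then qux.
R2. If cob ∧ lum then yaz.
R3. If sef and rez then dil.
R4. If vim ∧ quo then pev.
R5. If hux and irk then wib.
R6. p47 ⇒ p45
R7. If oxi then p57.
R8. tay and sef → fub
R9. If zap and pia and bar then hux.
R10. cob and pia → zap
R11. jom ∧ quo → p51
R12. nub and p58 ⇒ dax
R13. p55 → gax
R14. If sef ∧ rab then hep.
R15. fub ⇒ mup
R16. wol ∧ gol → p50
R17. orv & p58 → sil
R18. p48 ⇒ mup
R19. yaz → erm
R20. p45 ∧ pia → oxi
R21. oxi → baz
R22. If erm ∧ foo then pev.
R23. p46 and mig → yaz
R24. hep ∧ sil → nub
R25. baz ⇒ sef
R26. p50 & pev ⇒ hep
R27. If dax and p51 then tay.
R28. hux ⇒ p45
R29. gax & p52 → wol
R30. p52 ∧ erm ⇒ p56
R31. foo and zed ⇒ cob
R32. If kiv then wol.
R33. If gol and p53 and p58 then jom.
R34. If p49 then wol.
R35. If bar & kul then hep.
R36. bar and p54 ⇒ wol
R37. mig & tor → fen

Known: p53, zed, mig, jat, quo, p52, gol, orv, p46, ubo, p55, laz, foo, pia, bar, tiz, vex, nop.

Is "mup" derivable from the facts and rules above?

No

Forward chaining from the given facts derives: qux, gax, yaz, wol, cob, zap, p50, erm, pev, hep, p56, hux, p45, oxi, baz, sef, p57.
Rules concluding mup: R15 needs fub; R18 needs p48 — none of these are established.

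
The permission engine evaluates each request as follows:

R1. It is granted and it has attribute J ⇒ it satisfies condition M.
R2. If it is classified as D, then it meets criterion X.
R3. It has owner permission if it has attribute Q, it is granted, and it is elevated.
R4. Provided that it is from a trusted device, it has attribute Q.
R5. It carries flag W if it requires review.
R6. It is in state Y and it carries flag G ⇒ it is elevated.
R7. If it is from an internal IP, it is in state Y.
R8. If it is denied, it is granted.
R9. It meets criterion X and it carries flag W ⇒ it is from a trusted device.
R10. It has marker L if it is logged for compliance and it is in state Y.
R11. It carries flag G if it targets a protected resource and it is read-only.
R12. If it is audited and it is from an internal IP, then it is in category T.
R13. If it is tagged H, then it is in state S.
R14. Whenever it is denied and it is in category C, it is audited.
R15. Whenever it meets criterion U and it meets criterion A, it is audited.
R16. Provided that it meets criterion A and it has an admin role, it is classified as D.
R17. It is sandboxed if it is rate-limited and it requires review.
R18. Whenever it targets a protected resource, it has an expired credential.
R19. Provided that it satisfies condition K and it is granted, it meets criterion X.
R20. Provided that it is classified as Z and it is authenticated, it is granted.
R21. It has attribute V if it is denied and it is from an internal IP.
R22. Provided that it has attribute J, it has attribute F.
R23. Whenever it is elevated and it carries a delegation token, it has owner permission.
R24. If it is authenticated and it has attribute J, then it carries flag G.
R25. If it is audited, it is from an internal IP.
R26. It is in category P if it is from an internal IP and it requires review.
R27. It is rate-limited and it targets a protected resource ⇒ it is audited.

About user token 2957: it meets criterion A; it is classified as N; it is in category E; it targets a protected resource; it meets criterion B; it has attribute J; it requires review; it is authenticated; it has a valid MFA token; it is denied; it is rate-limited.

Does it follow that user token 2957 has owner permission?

Forward chaining from the given facts derives: carries flag W, is granted, is sandboxed, has an expired credential, has attribute F, carries flag G, is audited, satisfies condition M, is from an internal IP, is in category P, is in state Y, is in category T, has attribute V, is elevated.
Rules concluding "it has owner permission": R3 needs "it has attribute Q"; R23 needs "it carries a delegation token" — none of these are established.

No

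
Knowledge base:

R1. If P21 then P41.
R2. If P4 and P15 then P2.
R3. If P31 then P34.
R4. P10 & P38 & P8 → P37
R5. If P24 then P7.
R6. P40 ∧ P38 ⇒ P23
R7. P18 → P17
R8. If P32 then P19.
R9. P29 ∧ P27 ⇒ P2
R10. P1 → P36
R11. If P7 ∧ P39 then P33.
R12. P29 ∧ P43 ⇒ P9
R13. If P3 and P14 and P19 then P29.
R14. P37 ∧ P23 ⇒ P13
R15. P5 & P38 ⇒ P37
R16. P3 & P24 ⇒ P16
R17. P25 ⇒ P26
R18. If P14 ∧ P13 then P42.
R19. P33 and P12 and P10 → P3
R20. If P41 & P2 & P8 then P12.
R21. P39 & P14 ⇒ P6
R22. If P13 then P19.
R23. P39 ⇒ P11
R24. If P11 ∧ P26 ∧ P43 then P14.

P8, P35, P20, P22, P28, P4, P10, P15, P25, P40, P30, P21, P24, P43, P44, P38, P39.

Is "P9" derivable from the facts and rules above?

P41  (by R1: P21)
P2  (by R2: P4, P15)
P37  (by R4: P10, P38, P8)
P7  (by R5: P24)
P23  (by R6: P40, P38)
P33  (by R11: P7, P39)
P13  (by R14: P37, P23)
P26  (by R17: P25)
P12  (by R20: P41, P2, P8)
P19  (by R22: P13)
P11  (by R23: P39)
P14  (by R24: P11, P26, P43)
P3  (by R19: P33, P12, P10)
P29  (by R13: P3, P14, P19)
P9  (by R12: P29, P43)

Yes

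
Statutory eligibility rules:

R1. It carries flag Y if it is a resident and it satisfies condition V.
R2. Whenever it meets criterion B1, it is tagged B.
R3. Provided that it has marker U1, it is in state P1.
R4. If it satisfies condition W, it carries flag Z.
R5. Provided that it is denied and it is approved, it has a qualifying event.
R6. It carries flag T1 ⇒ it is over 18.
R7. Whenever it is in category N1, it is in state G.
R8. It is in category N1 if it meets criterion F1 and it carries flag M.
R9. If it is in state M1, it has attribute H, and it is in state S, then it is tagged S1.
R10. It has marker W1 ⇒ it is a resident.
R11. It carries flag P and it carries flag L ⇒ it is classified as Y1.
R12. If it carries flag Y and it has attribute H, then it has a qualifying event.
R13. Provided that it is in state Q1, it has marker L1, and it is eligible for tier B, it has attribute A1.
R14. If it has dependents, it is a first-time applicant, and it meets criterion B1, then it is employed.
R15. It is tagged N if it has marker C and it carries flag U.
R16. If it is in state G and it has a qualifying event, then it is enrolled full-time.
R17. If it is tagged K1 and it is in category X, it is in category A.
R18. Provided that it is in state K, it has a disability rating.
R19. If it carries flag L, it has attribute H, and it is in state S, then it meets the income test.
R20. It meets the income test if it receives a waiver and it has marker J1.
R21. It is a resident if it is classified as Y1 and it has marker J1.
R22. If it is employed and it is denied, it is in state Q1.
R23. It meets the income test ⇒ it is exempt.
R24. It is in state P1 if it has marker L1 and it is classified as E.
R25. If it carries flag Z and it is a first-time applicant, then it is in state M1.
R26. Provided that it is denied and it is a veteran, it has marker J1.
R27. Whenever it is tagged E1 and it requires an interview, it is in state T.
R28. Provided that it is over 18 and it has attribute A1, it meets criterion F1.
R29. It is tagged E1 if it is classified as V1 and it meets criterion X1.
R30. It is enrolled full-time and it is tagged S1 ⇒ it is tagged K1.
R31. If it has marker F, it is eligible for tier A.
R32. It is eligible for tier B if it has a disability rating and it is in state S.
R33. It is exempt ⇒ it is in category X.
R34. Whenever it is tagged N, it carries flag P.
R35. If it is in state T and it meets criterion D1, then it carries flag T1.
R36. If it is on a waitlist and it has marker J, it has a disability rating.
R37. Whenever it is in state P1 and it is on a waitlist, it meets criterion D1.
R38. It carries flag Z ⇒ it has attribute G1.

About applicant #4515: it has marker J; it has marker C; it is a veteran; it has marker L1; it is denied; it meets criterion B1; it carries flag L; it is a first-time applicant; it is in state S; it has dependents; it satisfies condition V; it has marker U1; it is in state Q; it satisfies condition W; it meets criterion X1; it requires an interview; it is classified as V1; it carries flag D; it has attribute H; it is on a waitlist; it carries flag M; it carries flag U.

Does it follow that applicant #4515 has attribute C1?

Forward chaining from the given facts derives: is tagged B, is in state P1, carries flag Z, is employed, is tagged N, meets the income test, is in state Q1, is exempt, is in state M1, has marker J1, is tagged E1, is in category X, carries flag P, has a disability rating, meets criterion D1, has attribute G1, is tagged S1, is classified as Y1, is a resident, is in state T, is eligible for tier B, carries flag T1, carries flag Y, is over 18, has a qualifying event, has attribute A1, meets criterion F1, is in category N1, is in state G, is enrolled full-time, is tagged K1, is in category A.
No rule has "it has attribute C1" as its conclusion, and it is not among the given facts.

No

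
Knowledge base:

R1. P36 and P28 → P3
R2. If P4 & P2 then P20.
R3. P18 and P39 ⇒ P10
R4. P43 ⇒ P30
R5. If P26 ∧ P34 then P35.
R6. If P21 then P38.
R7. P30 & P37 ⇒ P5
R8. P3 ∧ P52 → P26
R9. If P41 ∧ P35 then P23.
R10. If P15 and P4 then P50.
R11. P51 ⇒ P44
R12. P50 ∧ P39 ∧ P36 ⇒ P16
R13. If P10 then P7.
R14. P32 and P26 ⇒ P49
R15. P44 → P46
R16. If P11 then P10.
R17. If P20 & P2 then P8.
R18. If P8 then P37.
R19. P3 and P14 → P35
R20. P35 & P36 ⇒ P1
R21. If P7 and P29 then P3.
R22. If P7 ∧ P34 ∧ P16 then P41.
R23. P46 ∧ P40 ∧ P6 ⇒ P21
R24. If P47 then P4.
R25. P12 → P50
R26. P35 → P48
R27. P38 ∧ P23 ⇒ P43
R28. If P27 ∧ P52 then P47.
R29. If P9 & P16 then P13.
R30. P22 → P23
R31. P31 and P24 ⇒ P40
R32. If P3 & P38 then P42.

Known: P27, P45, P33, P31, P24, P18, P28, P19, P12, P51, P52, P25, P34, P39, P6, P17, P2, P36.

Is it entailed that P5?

P3  (by R1: P36, P28)
P10  (by R3: P18, P39)
P26  (by R8: P3, P52)
P44  (by R11: P51)
P7  (by R13: P10)
P46  (by R15: P44)
P50  (by R25: P12)
P47  (by R28: P27, P52)
P40  (by R31: P31, P24)
P35  (by R5: P26, P34)
P16  (by R12: P50, P39, P36)
P41  (by R22: P7, P34, P16)
P21  (by R23: P46, P40, P6)
P4  (by R24: P47)
P20  (by R2: P4, P2)
P38  (by R6: P21)
P23  (by R9: P41, P35)
P8  (by R17: P20, P2)
P37  (by R18: P8)
P43  (by R27: P38, P23)
P30  (by R4: P43)
P5  (by R7: P30, P37)

Yes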